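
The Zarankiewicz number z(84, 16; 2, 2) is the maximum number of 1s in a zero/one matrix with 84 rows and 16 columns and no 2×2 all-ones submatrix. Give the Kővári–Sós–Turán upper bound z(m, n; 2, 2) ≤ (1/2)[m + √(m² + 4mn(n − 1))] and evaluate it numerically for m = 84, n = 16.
z(84, 16; 2, 2) ≤ (1/2)[84 + √(84² + 4·84·16·15)] = (1/2)[84 + √87696] = 190.0676

Kővári–Sós–Turán: let r_1, ..., r_84 be the row sums and z = Σ r_i the total number of 1s. Each pair of columns can share at most one row with both entries 1 (else a 2×2 all-ones block appears), so Σ_i C(r_i, 2) ≤ C(16, 2) = 120. By convexity Σ_i C(r_i, 2) ≥ 84·C(z/84, 2) = z(z − 84)/(2·84), giving z² − 84z − 84·16·15 ≤ 0 and hence z ≤ (1/2)[84 + √(7056 + 4·20160)] = (1/2)[84 + √87696] ≈ (1/2)(84 + 296.1351) = 190.0676.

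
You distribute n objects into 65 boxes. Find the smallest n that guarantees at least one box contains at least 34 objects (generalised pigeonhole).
n = (34 − 1)·65 + 1 = 2146

By the generalised pigeonhole principle, to guarantee some box contains ≥ r objects we need more than (r − 1) · k objects total. Threshold: n = (r − 1) · k + 1. With r = 34 and k = 65: n = 33 · 65 + 1 = 2145 + 1 = 2146. For n = 2145 = 33 · 65, we can put exactly 33 objects in every box, avoiding 34 in any single one — so 2146 is tight.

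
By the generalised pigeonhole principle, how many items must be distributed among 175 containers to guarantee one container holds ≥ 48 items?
n = (48 − 1)·175 + 1 = 8226

By the generalised pigeonhole principle, to guarantee some box contains ≥ r objects we need more than (r − 1) · k objects total. Threshold: n = (r − 1) · k + 1. With r = 48 and k = 175: n = 47 · 175 + 1 = 8225 + 1 = 8226. For n = 8225 = 47 · 175, we can put exactly 47 objects in every box, avoiding 48 in any single one — so 8226 is tight.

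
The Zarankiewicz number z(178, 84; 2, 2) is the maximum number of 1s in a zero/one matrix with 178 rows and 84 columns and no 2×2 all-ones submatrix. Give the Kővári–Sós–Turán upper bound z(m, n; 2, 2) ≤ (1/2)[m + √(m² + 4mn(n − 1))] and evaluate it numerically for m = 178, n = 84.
z(178, 84; 2, 2) ≤ (1/2)[178 + √(178² + 4·178·84·83)] = (1/2)[178 + √4995748] = 1206.5585

Kővári–Sós–Turán: let r_1, ..., r_178 be the row sums and z = Σ r_i the total number of 1s. Each pair of columns can share at most one row with both entries 1 (else a 2×2 all-ones block appears), so Σ_i C(r_i, 2) ≤ C(84, 2) = 3486. By convexity Σ_i C(r_i, 2) ≥ 178·C(z/178, 2) = z(z − 178)/(2·178), giving z² − 178z − 178·84·83 ≤ 0 and hence z ≤ (1/2)[178 + √(31684 + 4·1241016)] = (1/2)[178 + √4995748] ≈ (1/2)(178 + 2235.117) = 1206.5585.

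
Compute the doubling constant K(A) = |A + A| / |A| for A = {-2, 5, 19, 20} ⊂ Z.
K = |A + A| / |A| = 10/4 = 5/2

Enumerate A + A = {a + b : a, b ∈ A}. With |A| = 4, there are |A|^2 = 16 ordered sum pairs; collecting distinct values, A + A = {-4, 3, 10, 17, 18, 24, 25, 38, 39, 40}, so |A + A| = 10. Thus K = 10/4 = 5/2. For comparison, the minimum possible |A + A| over all 4-element sets is 2·4 − 1 = 7 (so min K = 7/4), attained only by arithmetic progressions.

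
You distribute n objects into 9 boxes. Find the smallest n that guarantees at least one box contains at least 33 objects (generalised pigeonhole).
n = (33 − 1)·9 + 1 = 289

By the generalised pigeonhole principle, to guarantee some box contains ≥ r objects we need more than (r − 1) · k objects total. Threshold: n = (r − 1) · k + 1. With r = 33 and k = 9: n = 32 · 9 + 1 = 288 + 1 = 289. For n = 288 = 32 · 9, we can put exactly 32 objects in every box, avoiding 33 in any single one — so 289 is tight.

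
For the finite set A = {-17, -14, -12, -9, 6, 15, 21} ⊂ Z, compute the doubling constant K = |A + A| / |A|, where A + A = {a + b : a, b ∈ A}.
K = |A + A| / |A| = 26/7

Enumerate A + A = {a + b : a, b ∈ A}. With |A| = 7, there are |A|^2 = 49 ordered sum pairs; collecting distinct values, A + A = {-34, -31, -29, -28, -26, -24, -23, -21, -18, -11, -8, -6, -3, -2, 1, 3, 4, 6, 7, 9, 12, 21, 27, 30, 36, 42}, so |A + A| = 26. Thus K = 26/7. For comparison, the minimum possible |A + A| over all 7-element sets is 2·7 − 1 = 13 (so min K = 13/7), attained only by arithmetic progressions.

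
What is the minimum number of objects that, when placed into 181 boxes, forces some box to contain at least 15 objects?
n = (15 − 1)·181 + 1 = 2535

By the generalised pigeonhole principle, to guarantee some box contains ≥ r objects we need more than (r − 1) · k objects total. Threshold: n = (r − 1) · k + 1. With r = 15 and k = 181: n = 14 · 181 + 1 = 2534 + 1 = 2535. For n = 2534 = 14 · 181, we can put exactly 14 objects in every box, avoiding 15 in any single one — so 2535 is tight.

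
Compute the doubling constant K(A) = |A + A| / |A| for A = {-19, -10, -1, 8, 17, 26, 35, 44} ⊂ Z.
K = |A + A| / |A| = 15/8

Enumerate A + A = {a + b : a, b ∈ A}. With |A| = 8, there are |A|^2 = 64 ordered sum pairs; collecting distinct values, A + A = {-38, -29, -20, -11, -2, 7, 16, 25, 34, 43, 52, 61, 70, 79, 88}, so |A + A| = 15. Thus K = 15/8. Here |A + A| = 2|A| − 1 = 15, the minimum possible — so K = 15/8 is minimal, which holds iff A is an arithmetic progression.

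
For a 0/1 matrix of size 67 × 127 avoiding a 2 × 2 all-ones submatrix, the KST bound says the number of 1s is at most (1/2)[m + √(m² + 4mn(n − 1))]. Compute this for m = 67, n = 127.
z(67, 127; 2, 2) ≤ (1/2)[67 + √(67² + 4·67·127·126)] = (1/2)[67 + √4293025] = 1069.4808

Kővári–Sós–Turán: let r_1, ..., r_67 be the row sums and z = Σ r_i the total number of 1s. Each pair of columns can share at most one row with both entries 1 (else a 2×2 all-ones block appears), so Σ_i C(r_i, 2) ≤ C(127, 2) = 8001. By convexity Σ_i C(r_i, 2) ≥ 67·C(z/67, 2) = z(z − 67)/(2·67), giving z² − 67z − 67·127·126 ≤ 0 and hence z ≤ (1/2)[67 + √(4489 + 4·1072134)] = (1/2)[67 + √4293025] ≈ (1/2)(67 + 2071.9616) = 1069.4808.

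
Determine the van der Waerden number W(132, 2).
W(132, 2) = 132 + 1 = 133

A 2-term AP is any pair of integers, so a monochromatic 2-AP exists iff some colour is used at least twice. With 132 colours, the colouring i ↦ i on {1, ..., 132} uses each colour once, avoiding any monochromatic pair, so W(132, 2) > 132. For {1, ..., 133}, pigeonhole forces two integers of the same colour, which form a monochromatic 2-AP. Hence W(132, 2) = 133.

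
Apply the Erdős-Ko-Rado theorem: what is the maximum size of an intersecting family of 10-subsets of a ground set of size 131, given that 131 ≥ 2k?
max |F| = C(130, 9) = 22016633132000

The Erdős-Ko-Rado theorem states: for n ≥ 2k, an intersecting family of k-subsets of an n-element set has size at most C(n − 1, k − 1), with equality for 'star' families {A ⊆ [n] : |A| = k, i ∈ A} (fix an element i). For n = 131, k = 10: C(130, 9) = 22016633132000.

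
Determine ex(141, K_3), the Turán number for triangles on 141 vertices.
ex(141, K_3) = ⌊141^2/4⌋ = 4970

Mantel (1907): a triangle-free graph on n vertices has at most ⌊n^2/4⌋ edges, with equality for the complete bipartite graph K_{⌊n/2⌋, ⌈n/2⌉}. For n = 141: ⌊141^2/4⌋ = ⌊19881/4⌋ = 4970. The extremal graph is K_{70, 71}, which has 70·71 = 4970 edges.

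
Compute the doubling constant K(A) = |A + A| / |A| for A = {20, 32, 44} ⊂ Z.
K = |A + A| / |A| = 5/3

Enumerate A + A = {a + b : a, b ∈ A}. With |A| = 3, there are |A|^2 = 9 ordered sum pairs; collecting distinct values, A + A = {40, 52, 64, 76, 88}, so |A + A| = 5. Thus K = 5/3. Here |A + A| = 2|A| − 1 = 5, the minimum possible — so K = 5/3 is minimal, which holds iff A is an arithmetic progression.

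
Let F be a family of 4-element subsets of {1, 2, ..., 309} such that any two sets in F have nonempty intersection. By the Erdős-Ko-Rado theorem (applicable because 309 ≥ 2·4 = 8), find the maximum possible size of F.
max |F| = C(308, 3) = 4822356

Erdős-Ko-Rado (1961): when n ≥ 2k, max |F| = C(n−1, k−1). The bound is attained by the star {A : i ∈ A} for any fixed i ∈ [n]. Here C(309−1, 4−1) = C(308, 3) = 4822356.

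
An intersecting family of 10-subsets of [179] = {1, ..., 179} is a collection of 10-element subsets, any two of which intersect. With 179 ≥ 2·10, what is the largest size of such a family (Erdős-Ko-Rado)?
max |F| = C(178, 9) = 402485076799300

Erdős-Ko-Rado (1961): when n ≥ 2k, max |F| = C(n−1, k−1). The bound is attained by the star {A : i ∈ A} for any fixed i ∈ [n]. Here C(179−1, 10−1) = C(178, 9) = 402485076799300.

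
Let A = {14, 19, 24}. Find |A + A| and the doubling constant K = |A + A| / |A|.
K = |A + A| / |A| = 5/3

Enumerate A + A = {a + b : a, b ∈ A}. With |A| = 3, there are |A|^2 = 9 ordered sum pairs; collecting distinct values, A + A = {28, 33, 38, 43, 48}, so |A + A| = 5. Thus K = 5/3. Here |A + A| = 2|A| − 1 = 5, the minimum possible — so K = 5/3 is minimal, which holds iff A is an arithmetic progression.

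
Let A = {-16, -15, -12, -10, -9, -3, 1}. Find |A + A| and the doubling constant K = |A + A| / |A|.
K = |A + A| / |A| = 23/7

Enumerate A + A = {a + b : a, b ∈ A}. With |A| = 7, there are |A|^2 = 49 ordered sum pairs; collecting distinct values, A + A = {-32, -31, -30, -28, -27, -26, -25, -24, -22, -21, -20, -19, -18, -15, -14, -13, -12, -11, -9, -8, -6, -2, 2}, so |A + A| = 23. Thus K = 23/7. For comparison, the minimum possible |A + A| over all 7-element sets is 2·7 − 1 = 13 (so min K = 13/7), attained only by arithmetic progressions.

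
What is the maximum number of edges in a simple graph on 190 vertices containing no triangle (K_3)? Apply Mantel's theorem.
ex(190, K_3) = ⌊190^2/4⌋ = 9025

Mantel (1907): a triangle-free graph on n vertices has at most ⌊n^2/4⌋ edges, with equality for the complete bipartite graph K_{⌊n/2⌋, ⌈n/2⌉}. For n = 190: ⌊190^2/4⌋ = ⌊36100/4⌋ = 9025. The extremal graph is K_{95, 95}, which has 95·95 = 9025 edges.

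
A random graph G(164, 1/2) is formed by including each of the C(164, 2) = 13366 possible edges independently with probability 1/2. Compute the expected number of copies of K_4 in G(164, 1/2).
E[# K_4] = C(164, 4) · (1/2)^C(4, 2) = 29051001 / 2^6 = 453921.890625

For each 4-subset S of vertices (there are C(164, 4) = 29051001 such S), let X_S = 1 if S induces a K_4 (all C(4, 2) = 6 edges present). Then P(X_S = 1) = (1/2)^6 = 1/64. By linearity of expectation, E[# K_4] = C(164, 4) · (1/2)^6 = 29051001 / 64 = 453921.890625.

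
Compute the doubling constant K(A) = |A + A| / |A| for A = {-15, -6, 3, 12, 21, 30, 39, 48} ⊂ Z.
K = |A + A| / |A| = 15/8

Enumerate A + A = {a + b : a, b ∈ A}. With |A| = 8, there are |A|^2 = 64 ordered sum pairs; collecting distinct values, A + A = {-30, -21, -12, -3, 6, 15, 24, 33, 42, 51, 60, 69, 78, 87, 96}, so |A + A| = 15. Thus K = 15/8. Here |A + A| = 2|A| − 1 = 15, the minimum possible — so K = 15/8 is minimal, which holds iff A is an arithmetic progression.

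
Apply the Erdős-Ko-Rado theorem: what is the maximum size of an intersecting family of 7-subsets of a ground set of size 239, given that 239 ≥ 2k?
max |F| = C(238, 6) = 236888757651

Erdős-Ko-Rado (1961): when n ≥ 2k, max |F| = C(n−1, k−1). The bound is attained by the star {A : i ∈ A} for any fixed i ∈ [n]. Here C(239−1, 7−1) = C(238, 6) = 236888757651.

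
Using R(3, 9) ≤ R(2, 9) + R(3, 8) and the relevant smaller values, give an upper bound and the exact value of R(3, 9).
R(3, 9) ≤ R(2, 9) + R(3, 8) = 9 + 28 = 37; exact value R(3, 9) = 36.

The Erdős–Szekeres recurrence R(r, s) ≤ R(r−1, s) + R(r, s−1) applied to (r, s) = (3, 9) gives
  R(3, 9) ≤ R(2, 9) + R(3, 8) = 9 + 28 = 37.
(Recall R(2, k) = k and R is symmetric.) The recurrence is not tight here (it gives 37, but the exact value is R(3, 9) = 36); the tight upper bound requires a sharper argument than the simple recurrence, combined with a lower-bound construction on K_{35}.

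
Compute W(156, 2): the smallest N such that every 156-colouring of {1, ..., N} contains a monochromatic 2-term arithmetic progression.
W(156, 2) = 156 + 1 = 157

A 2-term AP is any pair of integers, so a monochromatic 2-AP exists iff some colour is used at least twice. With 156 colours, the colouring i ↦ i on {1, ..., 156} uses each colour once, avoiding any monochromatic pair, so W(156, 2) > 156. For {1, ..., 157}, pigeonhole forces two integers of the same colour, which form a monochromatic 2-AP. Hence W(156, 2) = 157.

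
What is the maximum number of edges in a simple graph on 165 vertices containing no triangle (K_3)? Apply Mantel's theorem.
ex(165, K_3) = ⌊165^2/4⌋ = 6806

Mantel (1907): a triangle-free graph on n vertices has at most ⌊n^2/4⌋ edges, with equality for the complete bipartite graph K_{⌊n/2⌋, ⌈n/2⌉}. For n = 165: ⌊165^2/4⌋ = ⌊27225/4⌋ = 6806. The extremal graph is K_{82, 83}, which has 82·83 = 6806 edges.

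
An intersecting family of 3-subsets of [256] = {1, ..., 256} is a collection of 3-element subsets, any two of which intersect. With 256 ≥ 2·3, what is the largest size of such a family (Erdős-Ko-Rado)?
max |F| = C(255, 2) = 32385

Erdős-Ko-Rado (1961): when n ≥ 2k, max |F| = C(n−1, k−1). The bound is attained by the star {A : i ∈ A} for any fixed i ∈ [n]. Here C(256−1, 3−1) = C(255, 2) = 32385.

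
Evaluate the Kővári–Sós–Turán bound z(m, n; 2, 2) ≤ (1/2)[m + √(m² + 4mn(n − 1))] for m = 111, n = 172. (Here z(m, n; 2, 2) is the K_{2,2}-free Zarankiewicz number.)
z(111, 172; 2, 2) ≤ (1/2)[111 + √(111² + 4·111·172·171)] = (1/2)[111 + √13071249] = 1863.2091

Kővári–Sós–Turán: let r_1, ..., r_111 be the row sums and z = Σ r_i the total number of 1s. Each pair of columns can share at most one row with both entries 1 (else a 2×2 all-ones block appears), so Σ_i C(r_i, 2) ≤ C(172, 2) = 14706. By convexity Σ_i C(r_i, 2) ≥ 111·C(z/111, 2) = z(z − 111)/(2·111), giving z² − 111z − 111·172·171 ≤ 0 and hence z ≤ (1/2)[111 + √(12321 + 4·3264732)] = (1/2)[111 + √13071249] ≈ (1/2)(111 + 3615.4182) = 1863.2091.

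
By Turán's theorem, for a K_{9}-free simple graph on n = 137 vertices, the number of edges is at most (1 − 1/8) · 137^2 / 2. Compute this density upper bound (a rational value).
Turán density bound = (7/8) · 137^2/2 = 131383/16 ≈ 8211.4375

Turán's theorem: ex(n, K_{r+1}) is achieved by the complete r-partite Turán graph T(n, r) with parts as balanced as possible, and is at most (1 − 1/r) · n^2/2. For r = 8, n = 137: the density bound is (7/8) · 18769/2 = 131383/16 ≈ 8211.4375. The integer-valued extremum is e(T(137, 8)) = 8211, which is strictly less than the density bound 131383/16 since 8 ∤ 137 (the parts of T(137, 8) cannot all be equal).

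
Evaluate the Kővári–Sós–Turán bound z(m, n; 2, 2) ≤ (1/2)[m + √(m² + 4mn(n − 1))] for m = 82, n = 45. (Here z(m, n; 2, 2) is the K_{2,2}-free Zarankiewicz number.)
z(82, 45; 2, 2) ≤ (1/2)[82 + √(82² + 4·82·45·44)] = (1/2)[82 + √656164] = 446.0198

Kővári–Sós–Turán: let r_1, ..., r_82 be the row sums and z = Σ r_i the total number of 1s. Each pair of columns can share at most one row with both entries 1 (else a 2×2 all-ones block appears), so Σ_i C(r_i, 2) ≤ C(45, 2) = 990. By convexity Σ_i C(r_i, 2) ≥ 82·C(z/82, 2) = z(z − 82)/(2·82), giving z² − 82z − 82·45·44 ≤ 0 and hence z ≤ (1/2)[82 + √(6724 + 4·162360)] = (1/2)[82 + √656164] ≈ (1/2)(82 + 810.0395) = 446.0198.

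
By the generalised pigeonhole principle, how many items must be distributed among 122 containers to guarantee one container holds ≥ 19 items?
n = (19 − 1)·122 + 1 = 2197

By the generalised pigeonhole principle, to guarantee some box contains ≥ r objects we need more than (r − 1) · k objects total. Threshold: n = (r − 1) · k + 1. With r = 19 and k = 122: n = 18 · 122 + 1 = 2196 + 1 = 2197. For n = 2196 = 18 · 122, we can put exactly 18 objects in every box, avoiding 19 in any single one — so 2197 is tight.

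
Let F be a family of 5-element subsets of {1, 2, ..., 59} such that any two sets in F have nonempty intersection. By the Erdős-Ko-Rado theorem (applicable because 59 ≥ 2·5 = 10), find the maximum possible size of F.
max |F| = C(58, 4) = 424270

Erdős-Ko-Rado (1961): when n ≥ 2k, max |F| = C(n−1, k−1). The bound is attained by the star {A : i ∈ A} for any fixed i ∈ [n]. Here C(59−1, 5−1) = C(58, 4) = 424270.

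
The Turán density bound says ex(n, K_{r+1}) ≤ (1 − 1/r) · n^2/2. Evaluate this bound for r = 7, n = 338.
Turán density bound = (6/7) · 338^2/2 = 342732/7 ≈ 48961.7143

Turán's theorem: ex(n, K_{r+1}) is achieved by the complete r-partite Turán graph T(n, r) with parts as balanced as possible, and is at most (1 − 1/r) · n^2/2. For r = 7, n = 338: the density bound is (6/7) · 114244/2 = 342732/7 ≈ 48961.7143. The integer-valued extremum is e(T(338, 7)) = 48961, which is strictly less than the density bound 342732/7 since 7 ∤ 338 (the parts of T(338, 7) cannot all be equal).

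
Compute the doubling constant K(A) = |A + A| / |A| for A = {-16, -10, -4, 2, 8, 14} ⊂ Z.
K = |A + A| / |A| = 11/6

Enumerate A + A = {a + b : a, b ∈ A}. With |A| = 6, there are |A|^2 = 36 ordered sum pairs; collecting distinct values, A + A = {-32, -26, -20, -14, -8, -2, 4, 10, 16, 22, 28}, so |A + A| = 11. Thus K = 11/6. Here |A + A| = 2|A| − 1 = 11, the minimum possible — so K = 11/6 is minimal, which holds iff A is an arithmetic progression.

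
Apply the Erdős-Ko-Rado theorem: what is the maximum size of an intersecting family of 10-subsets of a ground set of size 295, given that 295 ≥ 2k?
max |F| = C(294, 9) = 39963546001186808

The Erdős-Ko-Rado theorem states: for n ≥ 2k, an intersecting family of k-subsets of an n-element set has size at most C(n − 1, k − 1), with equality for 'star' families {A ⊆ [n] : |A| = k, i ∈ A} (fix an element i). For n = 295, k = 10: C(294, 9) = 39963546001186808.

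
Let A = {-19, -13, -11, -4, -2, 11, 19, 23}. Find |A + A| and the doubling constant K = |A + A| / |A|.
K = |A + A| / |A| = 33/8

Enumerate A + A = {a + b : a, b ∈ A}. With |A| = 8, there are |A|^2 = 64 ordered sum pairs; collecting distinct values, A + A = {-38, -32, -30, -26, -24, -23, -22, -21, -17, -15, -13, -8, -6, -4, -2, 0, 4, 6, 7, 8, 9, 10, 12, 15, 17, 19, 21, 22, 30, 34, 38, 42, 46}, so |A + A| = 33. Thus K = 33/8. For comparison, the minimum possible |A + A| over all 8-element sets is 2·8 − 1 = 15 (so min K = 15/8), attained only by arithmetic progressions.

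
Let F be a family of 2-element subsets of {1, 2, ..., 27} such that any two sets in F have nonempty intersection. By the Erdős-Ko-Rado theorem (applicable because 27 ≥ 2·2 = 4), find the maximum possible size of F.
max |F| = C(26, 1) = 26

The Erdős-Ko-Rado theorem states: for n ≥ 2k, an intersecting family of k-subsets of an n-element set has size at most C(n − 1, k − 1), with equality for 'star' families {A ⊆ [n] : |A| = k, i ∈ A} (fix an element i). For n = 27, k = 2: C(26, 1) = 26.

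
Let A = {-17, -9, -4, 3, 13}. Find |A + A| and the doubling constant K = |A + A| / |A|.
K = |A + A| / |A| = 15/5 = 3

Enumerate A + A = {a + b : a, b ∈ A}. With |A| = 5, there are |A|^2 = 25 ordered sum pairs; collecting distinct values, A + A = {-34, -26, -21, -18, -14, -13, -8, -6, -4, -1, 4, 6, 9, 16, 26}, so |A + A| = 15. Thus K = 15/5 = 3. For comparison, the minimum possible |A + A| over all 5-element sets is 2·5 − 1 = 9 (so min K = 9/5), attained only by arithmetic progressions.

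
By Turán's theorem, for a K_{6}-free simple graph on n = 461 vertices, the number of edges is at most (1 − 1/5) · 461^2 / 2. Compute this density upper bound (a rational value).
Turán density bound = (4/5) · 461^2/2 = 425042/5 ≈ 85008.4

Turán's theorem: ex(n, K_{r+1}) is achieved by the complete r-partite Turán graph T(n, r) with parts as balanced as possible, and is at most (1 − 1/r) · n^2/2. For r = 5, n = 461: the density bound is (4/5) · 212521/2 = 425042/5 ≈ 85008.4. The integer-valued extremum is e(T(461, 5)) = 85008, which is strictly less than the density bound 425042/5 since 5 ∤ 461 (the parts of T(461, 5) cannot all be equal).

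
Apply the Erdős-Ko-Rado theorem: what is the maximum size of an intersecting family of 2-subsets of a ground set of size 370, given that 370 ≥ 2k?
max |F| = C(369, 1) = 369

Erdős-Ko-Rado (1961): when n ≥ 2k, max |F| = C(n−1, k−1). The bound is attained by the star {A : i ∈ A} for any fixed i ∈ [n]. Here C(370−1, 2−1) = C(369, 1) = 369.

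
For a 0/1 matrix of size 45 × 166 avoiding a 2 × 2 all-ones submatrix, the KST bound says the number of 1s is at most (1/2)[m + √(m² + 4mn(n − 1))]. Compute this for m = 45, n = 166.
z(45, 166; 2, 2) ≤ (1/2)[45 + √(45² + 4·45·166·165)] = (1/2)[45 + √4932225] = 1132.9307

Kővári–Sós–Turán: let r_1, ..., r_45 be the row sums and z = Σ r_i the total number of 1s. Each pair of columns can share at most one row with both entries 1 (else a 2×2 all-ones block appears), so Σ_i C(r_i, 2) ≤ C(166, 2) = 13695. By convexity Σ_i C(r_i, 2) ≥ 45·C(z/45, 2) = z(z − 45)/(2·45), giving z² − 45z − 45·166·165 ≤ 0 and hence z ≤ (1/2)[45 + √(2025 + 4·1232550)] = (1/2)[45 + √4932225] ≈ (1/2)(45 + 2220.8613) = 1132.9307.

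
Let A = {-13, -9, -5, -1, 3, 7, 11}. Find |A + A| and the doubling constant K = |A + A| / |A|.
K = |A + A| / |A| = 13/7

Enumerate A + A = {a + b : a, b ∈ A}. With |A| = 7, there are |A|^2 = 49 ordered sum pairs; collecting distinct values, A + A = {-26, -22, -18, -14, -10, -6, -2, 2, 6, 10, 14, 18, 22}, so |A + A| = 13. Thus K = 13/7. Here |A + A| = 2|A| − 1 = 13, the minimum possible — so K = 13/7 is minimal, which holds iff A is an arithmetic progression.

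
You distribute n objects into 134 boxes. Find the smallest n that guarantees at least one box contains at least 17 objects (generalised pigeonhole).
n = (17 − 1)·134 + 1 = 2145

By the generalised pigeonhole principle, to guarantee some box contains ≥ r objects we need more than (r − 1) · k objects total. Threshold: n = (r − 1) · k + 1. With r = 17 and k = 134: n = 16 · 134 + 1 = 2144 + 1 = 2145. For n = 2144 = 16 · 134, we can put exactly 16 objects in every box, avoiding 17 in any single one — so 2145 is tight.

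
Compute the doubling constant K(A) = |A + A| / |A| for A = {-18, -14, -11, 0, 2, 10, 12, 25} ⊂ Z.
K = |A + A| / |A| = 34/8 = 17/4

Enumerate A + A = {a + b : a, b ∈ A}. With |A| = 8, there are |A|^2 = 64 ordered sum pairs; collecting distinct values, A + A = {-36, -32, -29, -28, -25, -22, -18, -16, -14, -12, -11, -9, -8, -6, -4, -2, -1, 0, 1, 2, 4, 7, 10, 11, 12, 14, 20, 22, 24, 25, 27, 35, 37, 50}, so |A + A| = 34. Thus K = 34/8 = 17/4. For comparison, the minimum possible |A + A| over all 8-element sets is 2·8 − 1 = 15 (so min K = 15/8), attained only by arithmetic progressions.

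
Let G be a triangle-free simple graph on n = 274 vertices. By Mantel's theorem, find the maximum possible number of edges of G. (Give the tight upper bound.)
ex(274, K_3) = ⌊274^2/4⌋ = 18769

Mantel (1907): a triangle-free graph on n vertices has at most ⌊n^2/4⌋ edges, with equality for the complete bipartite graph K_{⌊n/2⌋, ⌈n/2⌉}. For n = 274: ⌊274^2/4⌋ = ⌊75076/4⌋ = 18769. The extremal graph is K_{137, 137}, which has 137·137 = 18769 edges.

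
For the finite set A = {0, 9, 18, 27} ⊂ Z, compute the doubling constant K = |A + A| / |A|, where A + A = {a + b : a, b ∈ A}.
K = |A + A| / |A| = 7/4

Enumerate A + A = {a + b : a, b ∈ A}. With |A| = 4, there are |A|^2 = 16 ordered sum pairs; collecting distinct values, A + A = {0, 9, 18, 27, 36, 45, 54}, so |A + A| = 7. Thus K = 7/4. Here |A + A| = 2|A| − 1 = 7, the minimum possible — so K = 7/4 is minimal, which holds iff A is an arithmetic progression.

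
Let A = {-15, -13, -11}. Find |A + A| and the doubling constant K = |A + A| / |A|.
K = |A + A| / |A| = 5/3

Enumerate A + A = {a + b : a, b ∈ A}. With |A| = 3, there are |A|^2 = 9 ordered sum pairs; collecting distinct values, A + A = {-30, -28, -26, -24, -22}, so |A + A| = 5. Thus K = 5/3. Here |A + A| = 2|A| − 1 = 5, the minimum possible — so K = 5/3 is minimal, which holds iff A is an arithmetic progression.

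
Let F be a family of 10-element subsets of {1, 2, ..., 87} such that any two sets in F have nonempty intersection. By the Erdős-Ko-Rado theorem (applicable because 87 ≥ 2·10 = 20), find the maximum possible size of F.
max |F| = C(86, 9) = 459856441980

Erdős-Ko-Rado (1961): when n ≥ 2k, max |F| = C(n−1, k−1). The bound is attained by the star {A : i ∈ A} for any fixed i ∈ [n]. Here C(87−1, 10−1) = C(86, 9) = 459856441980.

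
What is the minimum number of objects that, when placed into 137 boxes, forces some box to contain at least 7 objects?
n = (7 − 1)·137 + 1 = 823

By the generalised pigeonhole principle, to guarantee some box contains ≥ r objects we need more than (r − 1) · k objects total. Threshold: n = (r − 1) · k + 1. With r = 7 and k = 137: n = 6 · 137 + 1 = 822 + 1 = 823. For n = 822 = 6 · 137, we can put exactly 6 objects in every box, avoiding 7 in any single one — so 823 is tight.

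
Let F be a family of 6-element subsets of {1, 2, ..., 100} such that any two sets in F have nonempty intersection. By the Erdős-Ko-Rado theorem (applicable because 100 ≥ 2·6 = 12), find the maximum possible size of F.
max |F| = C(99, 5) = 71523144

Erdős-Ko-Rado (1961): when n ≥ 2k, max |F| = C(n−1, k−1). The bound is attained by the star {A : i ∈ A} for any fixed i ∈ [n]. Here C(100−1, 6−1) = C(99, 5) = 71523144.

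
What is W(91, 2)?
W(91, 2) = 91 + 1 = 92

A 2-term AP is any pair of integers, so a monochromatic 2-AP exists iff some colour is used at least twice. With 91 colours, the colouring i ↦ i on {1, ..., 91} uses each colour once, avoiding any monochromatic pair, so W(91, 2) > 91. For {1, ..., 92}, pigeonhole forces two integers of the same colour, which form a monochromatic 2-AP. Hence W(91, 2) = 92.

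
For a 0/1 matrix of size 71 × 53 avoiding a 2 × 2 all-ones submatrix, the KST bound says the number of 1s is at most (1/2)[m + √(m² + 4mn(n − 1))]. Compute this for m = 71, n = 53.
z(71, 53; 2, 2) ≤ (1/2)[71 + √(71² + 4·71·53·52)] = (1/2)[71 + √787745] = 479.275

Kővári–Sós–Turán: let r_1, ..., r_71 be the row sums and z = Σ r_i the total number of 1s. Each pair of columns can share at most one row with both entries 1 (else a 2×2 all-ones block appears), so Σ_i C(r_i, 2) ≤ C(53, 2) = 1378. By convexity Σ_i C(r_i, 2) ≥ 71·C(z/71, 2) = z(z − 71)/(2·71), giving z² − 71z − 71·53·52 ≤ 0 and hence z ≤ (1/2)[71 + √(5041 + 4·195676)] = (1/2)[71 + √787745] ≈ (1/2)(71 + 887.55) = 479.275.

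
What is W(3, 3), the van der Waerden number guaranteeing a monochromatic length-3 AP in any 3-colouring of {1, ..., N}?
W(3, 3) = 27

W(3, 3) = 27. The lower bound W(3, 3) > 26 comes from an explicit good 3-colouring of [1, 26]; the upper bound W(3, 3) ≤ 27 was verified by exhaustive search over 3-colourings of [1, 27].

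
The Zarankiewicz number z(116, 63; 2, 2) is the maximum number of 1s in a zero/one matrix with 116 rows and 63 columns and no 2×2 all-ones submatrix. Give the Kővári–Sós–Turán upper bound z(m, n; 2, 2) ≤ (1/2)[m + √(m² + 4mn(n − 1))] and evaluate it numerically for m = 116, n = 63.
z(116, 63; 2, 2) ≤ (1/2)[116 + √(116² + 4·116·63·62)] = (1/2)[116 + √1825840] = 733.6182

Kővári–Sós–Turán: let r_1, ..., r_116 be the row sums and z = Σ r_i the total number of 1s. Each pair of columns can share at most one row with both entries 1 (else a 2×2 all-ones block appears), so Σ_i C(r_i, 2) ≤ C(63, 2) = 1953. By convexity Σ_i C(r_i, 2) ≥ 116·C(z/116, 2) = z(z − 116)/(2·116), giving z² − 116z − 116·63·62 ≤ 0 and hence z ≤ (1/2)[116 + √(13456 + 4·453096)] = (1/2)[116 + √1825840] ≈ (1/2)(116 + 1351.2365) = 733.6182.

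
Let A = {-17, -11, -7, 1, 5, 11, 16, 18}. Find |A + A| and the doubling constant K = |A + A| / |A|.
K = |A + A| / |A| = 34/8 = 17/4

Enumerate A + A = {a + b : a, b ∈ A}. With |A| = 8, there are |A|^2 = 64 ordered sum pairs; collecting distinct values, A + A = {-34, -28, -24, -22, -18, -16, -14, -12, -10, -6, -2, -1, 0, 1, 2, 4, 5, 6, 7, 9, 10, 11, 12, 16, 17, 19, 21, 22, 23, 27, 29, 32, 34, 36}, so |A + A| = 34. Thus K = 34/8 = 17/4. For comparison, the minimum possible |A + A| over all 8-element sets is 2·8 − 1 = 15 (so min K = 15/8), attained only by arithmetic progressions.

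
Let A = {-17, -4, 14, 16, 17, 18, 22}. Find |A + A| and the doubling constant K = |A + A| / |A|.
K = |A + A| / |A| = 25/7

Enumerate A + A = {a + b : a, b ∈ A}. With |A| = 7, there are |A|^2 = 49 ordered sum pairs; collecting distinct values, A + A = {-34, -21, -8, -3, -1, 0, 1, 5, 10, 12, 13, 14, 18, 28, 30, 31, 32, 33, 34, 35, 36, 38, 39, 40, 44}, so |A + A| = 25. Thus K = 25/7. For comparison, the minimum possible |A + A| over all 7-element sets is 2·7 − 1 = 13 (so min K = 13/7), attained only by arithmetic progressions.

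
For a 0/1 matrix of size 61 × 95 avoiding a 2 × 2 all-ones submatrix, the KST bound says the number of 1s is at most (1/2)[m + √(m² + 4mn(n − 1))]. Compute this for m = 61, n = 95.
z(61, 95; 2, 2) ≤ (1/2)[61 + √(61² + 4·61·95·94)] = (1/2)[61 + √2182641] = 769.1882

Kővári–Sós–Turán: let r_1, ..., r_61 be the row sums and z = Σ r_i the total number of 1s. Each pair of columns can share at most one row with both entries 1 (else a 2×2 all-ones block appears), so Σ_i C(r_i, 2) ≤ C(95, 2) = 4465. By convexity Σ_i C(r_i, 2) ≥ 61·C(z/61, 2) = z(z − 61)/(2·61), giving z² − 61z − 61·95·94 ≤ 0 and hence z ≤ (1/2)[61 + √(3721 + 4·544730)] = (1/2)[61 + √2182641] ≈ (1/2)(61 + 1477.3764) = 769.1882.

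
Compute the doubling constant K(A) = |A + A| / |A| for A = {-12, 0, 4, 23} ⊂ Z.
K = |A + A| / |A| = 10/4 = 5/2

Enumerate A + A = {a + b : a, b ∈ A}. With |A| = 4, there are |A|^2 = 16 ordered sum pairs; collecting distinct values, A + A = {-24, -12, -8, 0, 4, 8, 11, 23, 27, 46}, so |A + A| = 10. Thus K = 10/4 = 5/2. For comparison, the minimum possible |A + A| over all 4-element sets is 2·4 − 1 = 7 (so min K = 7/4), attained only by arithmetic progressions.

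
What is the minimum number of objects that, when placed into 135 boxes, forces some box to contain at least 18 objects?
n = (18 − 1)·135 + 1 = 2296

By the generalised pigeonhole principle, to guarantee some box contains ≥ r objects we need more than (r − 1) · k objects total. Threshold: n = (r − 1) · k + 1. With r = 18 and k = 135: n = 17 · 135 + 1 = 2295 + 1 = 2296. For n = 2295 = 17 · 135, we can put exactly 17 objects in every box, avoiding 18 in any single one — so 2296 is tight.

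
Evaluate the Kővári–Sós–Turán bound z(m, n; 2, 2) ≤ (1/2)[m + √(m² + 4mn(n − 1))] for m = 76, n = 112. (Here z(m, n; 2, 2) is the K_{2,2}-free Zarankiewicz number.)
z(76, 112; 2, 2) ≤ (1/2)[76 + √(76² + 4·76·112·111)] = (1/2)[76 + √3785104] = 1010.7672

Kővári–Sós–Turán: let r_1, ..., r_76 be the row sums and z = Σ r_i the total number of 1s. Each pair of columns can share at most one row with both entries 1 (else a 2×2 all-ones block appears), so Σ_i C(r_i, 2) ≤ C(112, 2) = 6216. By convexity Σ_i C(r_i, 2) ≥ 76·C(z/76, 2) = z(z − 76)/(2·76), giving z² − 76z − 76·112·111 ≤ 0 and hence z ≤ (1/2)[76 + √(5776 + 4·944832)] = (1/2)[76 + √3785104] ≈ (1/2)(76 + 1945.5344) = 1010.7672.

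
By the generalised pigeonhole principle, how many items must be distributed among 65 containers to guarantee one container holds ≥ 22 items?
n = (22 − 1)·65 + 1 = 1366

By the generalised pigeonhole principle, to guarantee some box contains ≥ r objects we need more than (r − 1) · k objects total. Threshold: n = (r − 1) · k + 1. With r = 22 and k = 65: n = 21 · 65 + 1 = 1365 + 1 = 1366. For n = 1365 = 21 · 65, we can put exactly 21 objects in every box, avoiding 22 in any single one — so 1366 is tight.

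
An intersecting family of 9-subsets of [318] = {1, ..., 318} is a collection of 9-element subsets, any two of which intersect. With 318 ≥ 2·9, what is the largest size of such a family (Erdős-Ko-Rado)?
max |F| = C(317, 8) = 2313593405249685

Erdős-Ko-Rado (1961): when n ≥ 2k, max |F| = C(n−1, k−1). The bound is attained by the star {A : i ∈ A} for any fixed i ∈ [n]. Here C(318−1, 9−1) = C(317, 8) = 2313593405249685.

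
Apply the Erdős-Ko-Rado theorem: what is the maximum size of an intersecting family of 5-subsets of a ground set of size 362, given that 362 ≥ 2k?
max |F| = C(361, 4) = 695946630

Erdős-Ko-Rado (1961): when n ≥ 2k, max |F| = C(n−1, k−1). The bound is attained by the star {A : i ∈ A} for any fixed i ∈ [n]. Here C(362−1, 5−1) = C(361, 4) = 695946630.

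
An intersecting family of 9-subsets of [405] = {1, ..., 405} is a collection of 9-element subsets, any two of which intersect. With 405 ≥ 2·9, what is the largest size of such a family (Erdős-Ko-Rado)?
max |F| = C(404, 8) = 16415071523485570

Erdős-Ko-Rado (1961): when n ≥ 2k, max |F| = C(n−1, k−1). The bound is attained by the star {A : i ∈ A} for any fixed i ∈ [n]. Here C(405−1, 9−1) = C(404, 8) = 16415071523485570.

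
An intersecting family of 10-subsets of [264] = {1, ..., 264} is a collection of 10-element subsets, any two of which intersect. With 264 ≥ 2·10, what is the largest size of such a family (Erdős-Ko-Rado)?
max |F| = C(263, 9) = 14445766855151840

Erdős-Ko-Rado (1961): when n ≥ 2k, max |F| = C(n−1, k−1). The bound is attained by the star {A : i ∈ A} for any fixed i ∈ [n]. Here C(264−1, 10−1) = C(263, 9) = 14445766855151840.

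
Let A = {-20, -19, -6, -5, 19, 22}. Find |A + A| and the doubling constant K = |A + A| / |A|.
K = |A + A| / |A| = 20/6 = 10/3

Enumerate A + A = {a + b : a, b ∈ A}. With |A| = 6, there are |A|^2 = 36 ordered sum pairs; collecting distinct values, A + A = {-40, -39, -38, -26, -25, -24, -12, -11, -10, -1, 0, 2, 3, 13, 14, 16, 17, 38, 41, 44}, so |A + A| = 20. Thus K = 20/6 = 10/3. For comparison, the minimum possible |A + A| over all 6-element sets is 2·6 − 1 = 11 (so min K = 11/6), attained only by arithmetic progressions.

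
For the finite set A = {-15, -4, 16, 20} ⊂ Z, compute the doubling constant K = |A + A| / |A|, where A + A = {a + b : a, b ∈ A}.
K = |A + A| / |A| = 10/4 = 5/2

Enumerate A + A = {a + b : a, b ∈ A}. With |A| = 4, there are |A|^2 = 16 ordered sum pairs; collecting distinct values, A + A = {-30, -19, -8, 1, 5, 12, 16, 32, 36, 40}, so |A + A| = 10. Thus K = 10/4 = 5/2. For comparison, the minimum possible |A + A| over all 4-element sets is 2·4 − 1 = 7 (so min K = 7/4), attained only by arithmetic progressions.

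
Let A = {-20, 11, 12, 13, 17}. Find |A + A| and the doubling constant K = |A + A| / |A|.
K = |A + A| / |A| = 14/5

Enumerate A + A = {a + b : a, b ∈ A}. With |A| = 5, there are |A|^2 = 25 ordered sum pairs; collecting distinct values, A + A = {-40, -9, -8, -7, -3, 22, 23, 24, 25, 26, 28, 29, 30, 34}, so |A + A| = 14. Thus K = 14/5. For comparison, the minimum possible |A + A| over all 5-element sets is 2·5 − 1 = 9 (so min K = 9/5), attained only by arithmetic progressions.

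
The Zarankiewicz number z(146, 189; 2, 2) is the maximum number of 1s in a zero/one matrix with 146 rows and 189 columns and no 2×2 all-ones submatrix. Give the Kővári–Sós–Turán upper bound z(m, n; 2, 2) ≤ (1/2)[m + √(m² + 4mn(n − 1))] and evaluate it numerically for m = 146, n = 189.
z(146, 189; 2, 2) ≤ (1/2)[146 + √(146² + 4·146·189·188)] = (1/2)[146 + √20772004] = 2351.8157

Kővári–Sós–Turán: let r_1, ..., r_146 be the row sums and z = Σ r_i the total number of 1s. Each pair of columns can share at most one row with both entries 1 (else a 2×2 all-ones block appears), so Σ_i C(r_i, 2) ≤ C(189, 2) = 17766. By convexity Σ_i C(r_i, 2) ≥ 146·C(z/146, 2) = z(z − 146)/(2·146), giving z² − 146z − 146·189·188 ≤ 0 and hence z ≤ (1/2)[146 + √(21316 + 4·5187672)] = (1/2)[146 + √20772004] ≈ (1/2)(146 + 4557.6314) = 2351.8157.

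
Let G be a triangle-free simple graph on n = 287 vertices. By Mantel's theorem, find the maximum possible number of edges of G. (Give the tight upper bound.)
ex(287, K_3) = ⌊287^2/4⌋ = 20592

Mantel (1907): a triangle-free graph on n vertices has at most ⌊n^2/4⌋ edges, with equality for the complete bipartite graph K_{⌊n/2⌋, ⌈n/2⌉}. For n = 287: ⌊287^2/4⌋ = ⌊82369/4⌋ = 20592. The extremal graph is K_{143, 144}, which has 143·144 = 20592 edges.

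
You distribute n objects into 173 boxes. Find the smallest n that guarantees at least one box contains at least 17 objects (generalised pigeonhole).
n = (17 − 1)·173 + 1 = 2769

By the generalised pigeonhole principle, to guarantee some box contains ≥ r objects we need more than (r − 1) · k objects total. Threshold: n = (r − 1) · k + 1. With r = 17 and k = 173: n = 16 · 173 + 1 = 2768 + 1 = 2769. For n = 2768 = 16 · 173, we can put exactly 16 objects in every box, avoiding 17 in any single one — so 2769 is tight.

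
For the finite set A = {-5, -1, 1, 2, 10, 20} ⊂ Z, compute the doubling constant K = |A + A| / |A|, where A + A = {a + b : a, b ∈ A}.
K = |A + A| / |A| = 21/6 = 7/2

Enumerate A + A = {a + b : a, b ∈ A}. With |A| = 6, there are |A|^2 = 36 ordered sum pairs; collecting distinct values, A + A = {-10, -6, -4, -3, -2, 0, 1, 2, 3, 4, 5, 9, 11, 12, 15, 19, 20, 21, 22, 30, 40}, so |A + A| = 21. Thus K = 21/6 = 7/2. For comparison, the minimum possible |A + A| over all 6-element sets is 2·6 − 1 = 11 (so min K = 11/6), attained only by arithmetic progressions.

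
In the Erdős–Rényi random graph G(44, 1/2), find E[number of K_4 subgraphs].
E[# K_4] = C(44, 4) · (1/2)^C(4, 2) = 135751 / 2^6 = 2121.109375

For each 4-subset S of vertices (there are C(44, 4) = 135751 such S), let X_S = 1 if S induces a K_4 (all C(4, 2) = 6 edges present). Then P(X_S = 1) = (1/2)^6 = 1/64. By linearity of expectation, E[# K_4] = C(44, 4) · (1/2)^6 = 135751 / 64 = 2121.109375.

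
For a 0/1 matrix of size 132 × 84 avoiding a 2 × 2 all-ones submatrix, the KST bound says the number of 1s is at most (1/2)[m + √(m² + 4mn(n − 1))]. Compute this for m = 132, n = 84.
z(132, 84; 2, 2) ≤ (1/2)[132 + √(132² + 4·132·84·83)] = (1/2)[132 + √3698640] = 1027.5924

Kővári–Sós–Turán: let r_1, ..., r_132 be the row sums and z = Σ r_i the total number of 1s. Each pair of columns can share at most one row with both entries 1 (else a 2×2 all-ones block appears), so Σ_i C(r_i, 2) ≤ C(84, 2) = 3486. By convexity Σ_i C(r_i, 2) ≥ 132·C(z/132, 2) = z(z − 132)/(2·132), giving z² − 132z − 132·84·83 ≤ 0 and hence z ≤ (1/2)[132 + √(17424 + 4·920304)] = (1/2)[132 + √3698640] ≈ (1/2)(132 + 1923.1849) = 1027.5924.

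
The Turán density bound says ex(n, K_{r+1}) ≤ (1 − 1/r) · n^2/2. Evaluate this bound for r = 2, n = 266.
Turán density bound = (1/2) · 266^2/2 = 17689

Turán's theorem: ex(n, K_{r+1}) is achieved by the complete r-partite Turán graph T(n, r) with parts as balanced as possible, and is at most (1 − 1/r) · n^2/2. For r = 2, n = 266: the density bound is (1/2) · 70756/2 = 17689. Since 2 ∣ 266, the Turán graph T(266, 2) has parts of equal size 133, and its edge count e(T(266, 2)) = 17689 attains the density bound exactly.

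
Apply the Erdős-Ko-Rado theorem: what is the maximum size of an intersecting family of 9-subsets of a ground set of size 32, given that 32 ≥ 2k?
max |F| = C(31, 8) = 7888725

The Erdős-Ko-Rado theorem states: for n ≥ 2k, an intersecting family of k-subsets of an n-element set has size at most C(n − 1, k − 1), with equality for 'star' families {A ⊆ [n] : |A| = k, i ∈ A} (fix an element i). For n = 32, k = 9: C(31, 8) = 7888725.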